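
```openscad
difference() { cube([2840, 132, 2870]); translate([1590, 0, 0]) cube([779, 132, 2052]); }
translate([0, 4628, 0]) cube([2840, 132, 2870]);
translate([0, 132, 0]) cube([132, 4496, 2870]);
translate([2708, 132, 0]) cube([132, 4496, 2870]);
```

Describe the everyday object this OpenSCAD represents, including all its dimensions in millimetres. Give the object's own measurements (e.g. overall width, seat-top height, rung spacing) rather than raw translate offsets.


A single room: four walls, each 2870 mm tall and 132 mm thick, enclosing an outside footprint 2840×4760 mm (x × y), no floor or roof. The front and back walls (−y and +y sides) run the full x-width; the side walls fit between their inner faces. A door opening 779 mm wide and 2052 mm tall is cut through the front wall from the floor up, its −x edge 1590 mm from the wall's −x end.


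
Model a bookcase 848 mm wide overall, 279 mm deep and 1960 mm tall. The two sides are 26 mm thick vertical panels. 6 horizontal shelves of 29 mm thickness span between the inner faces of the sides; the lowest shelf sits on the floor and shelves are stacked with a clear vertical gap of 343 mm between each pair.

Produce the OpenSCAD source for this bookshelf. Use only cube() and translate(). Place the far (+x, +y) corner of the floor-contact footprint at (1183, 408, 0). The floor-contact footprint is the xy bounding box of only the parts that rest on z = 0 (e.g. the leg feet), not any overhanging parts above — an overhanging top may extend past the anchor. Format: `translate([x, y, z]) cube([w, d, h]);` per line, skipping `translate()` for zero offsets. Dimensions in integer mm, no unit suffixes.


translate([335, 129, 0]) cube([26, 279, 1960]);
translate([1157, 129, 0]) cube([26, 279, 1960]);
translate([361, 129, 0]) cube([796, 279, 29]);
translate([361, 129, 372]) cube([796, 279, 29]);
translate([361, 129, 744]) cube([796, 279, 29]);
translate([361, 129, 1116]) cube([796, 279, 29]);
translate([361, 129, 1488]) cube([796, 279, 29]);
translate([361, 129, 1860]) cube([796, 279, 29]);


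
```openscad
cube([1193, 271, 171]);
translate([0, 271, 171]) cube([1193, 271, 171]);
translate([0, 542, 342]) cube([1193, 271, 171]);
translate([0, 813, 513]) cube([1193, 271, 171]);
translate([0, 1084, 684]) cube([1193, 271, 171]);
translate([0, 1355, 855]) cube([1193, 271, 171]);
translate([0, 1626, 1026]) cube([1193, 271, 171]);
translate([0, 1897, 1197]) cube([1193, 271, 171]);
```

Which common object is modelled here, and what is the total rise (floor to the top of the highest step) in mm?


A staircase. The total rise is 1368 mm.

8 identical blocks, each offset up and back from the previous — a staircase. Each step is 171 mm tall and there are 8 of them, so the total rise is 8 × 171 = 1368 mm.


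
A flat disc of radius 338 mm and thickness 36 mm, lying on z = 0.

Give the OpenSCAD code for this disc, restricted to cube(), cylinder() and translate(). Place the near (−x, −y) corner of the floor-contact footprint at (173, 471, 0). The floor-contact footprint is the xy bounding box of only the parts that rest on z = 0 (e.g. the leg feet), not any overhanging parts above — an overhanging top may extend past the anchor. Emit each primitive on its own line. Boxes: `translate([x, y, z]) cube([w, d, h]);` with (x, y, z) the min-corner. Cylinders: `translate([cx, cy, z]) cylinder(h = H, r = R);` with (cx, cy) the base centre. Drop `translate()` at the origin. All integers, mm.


translate([511, 809, 0]) cylinder(h = 36, r = 338);


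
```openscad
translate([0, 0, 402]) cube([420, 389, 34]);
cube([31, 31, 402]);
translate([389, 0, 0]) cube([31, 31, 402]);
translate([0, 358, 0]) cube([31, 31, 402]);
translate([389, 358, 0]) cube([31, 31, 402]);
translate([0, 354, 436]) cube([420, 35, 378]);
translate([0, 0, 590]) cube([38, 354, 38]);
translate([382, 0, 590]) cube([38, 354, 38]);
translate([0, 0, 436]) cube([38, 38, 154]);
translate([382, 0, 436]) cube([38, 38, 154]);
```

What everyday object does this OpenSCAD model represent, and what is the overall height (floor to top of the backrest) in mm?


A chair. The overall height is 814 mm.

A slab on four corner posts with a tall panel at the back — a chair. The seat slab sits at z = 402 with thickness 34, and the 378 mm backrest starts at the seat top, so the overall height is 402 + 34 + 378 = 814 mm.


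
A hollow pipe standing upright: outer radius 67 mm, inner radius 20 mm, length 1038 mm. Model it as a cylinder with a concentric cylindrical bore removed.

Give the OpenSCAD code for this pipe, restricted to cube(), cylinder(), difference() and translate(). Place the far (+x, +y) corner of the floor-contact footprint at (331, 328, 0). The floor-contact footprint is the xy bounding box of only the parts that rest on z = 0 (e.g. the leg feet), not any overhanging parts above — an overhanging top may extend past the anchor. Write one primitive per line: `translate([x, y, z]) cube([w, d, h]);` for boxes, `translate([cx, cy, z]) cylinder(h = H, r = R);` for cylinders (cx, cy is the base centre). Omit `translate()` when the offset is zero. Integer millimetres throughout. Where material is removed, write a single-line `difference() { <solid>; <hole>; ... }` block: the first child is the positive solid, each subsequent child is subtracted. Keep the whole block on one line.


difference() { translate([264, 261, 0]) cylinder(h = 1038, r = 67); translate([264, 261, 0]) cylinder(h = 1038, r = 20); }


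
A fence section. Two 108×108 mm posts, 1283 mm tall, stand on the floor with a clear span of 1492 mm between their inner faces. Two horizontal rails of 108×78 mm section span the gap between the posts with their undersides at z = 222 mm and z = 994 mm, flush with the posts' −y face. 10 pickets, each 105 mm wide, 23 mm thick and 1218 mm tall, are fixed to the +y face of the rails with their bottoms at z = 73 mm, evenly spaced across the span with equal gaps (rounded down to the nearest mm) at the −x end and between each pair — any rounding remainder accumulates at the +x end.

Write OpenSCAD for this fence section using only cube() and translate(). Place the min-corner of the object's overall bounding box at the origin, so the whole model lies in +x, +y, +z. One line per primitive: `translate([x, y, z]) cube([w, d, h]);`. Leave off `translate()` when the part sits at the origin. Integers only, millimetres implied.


cube([108, 108, 1283]);
translate([1600, 0, 0]) cube([108, 108, 1283]);
translate([108, 0, 222]) cube([1492, 108, 78]);
translate([108, 0, 994]) cube([1492, 108, 78]);
translate([148, 108, 73]) cube([105, 23, 1218]);
translate([293, 108, 73]) cube([105, 23, 1218]);
translate([438, 108, 73]) cube([105, 23, 1218]);
translate([583, 108, 73]) cube([105, 23, 1218]);
translate([728, 108, 73]) cube([105, 23, 1218]);
translate([873, 108, 73]) cube([105, 23, 1218]);
translate([1018, 108, 73]) cube([105, 23, 1218]);
translate([1163, 108, 73]) cube([105, 23, 1218]);
translate([1308, 108, 73]) cube([105, 23, 1218]);
translate([1453, 108, 73]) cube([105, 23, 1218]);


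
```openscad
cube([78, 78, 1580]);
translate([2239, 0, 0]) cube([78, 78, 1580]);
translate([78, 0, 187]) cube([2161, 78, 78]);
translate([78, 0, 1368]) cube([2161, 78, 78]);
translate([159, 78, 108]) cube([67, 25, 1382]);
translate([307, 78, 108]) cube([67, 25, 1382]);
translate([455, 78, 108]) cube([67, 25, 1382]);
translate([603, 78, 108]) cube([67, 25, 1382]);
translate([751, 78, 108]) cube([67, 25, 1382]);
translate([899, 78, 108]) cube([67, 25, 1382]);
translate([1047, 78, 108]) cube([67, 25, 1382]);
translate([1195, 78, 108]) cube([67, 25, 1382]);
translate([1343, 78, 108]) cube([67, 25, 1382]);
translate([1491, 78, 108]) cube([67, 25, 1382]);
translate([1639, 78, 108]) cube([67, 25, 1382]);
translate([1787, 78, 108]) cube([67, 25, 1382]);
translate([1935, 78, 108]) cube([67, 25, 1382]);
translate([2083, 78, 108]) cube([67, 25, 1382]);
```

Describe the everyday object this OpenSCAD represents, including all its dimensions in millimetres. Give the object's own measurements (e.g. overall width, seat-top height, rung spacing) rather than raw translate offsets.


A fence section. Two 78×78 mm posts, 1580 mm tall, stand on the floor with a clear span of 2161 mm between their inner faces. Two horizontal rails of 78×78 mm section span the gap between the posts with their undersides at z = 187 mm and z = 1368 mm, flush with the posts' −y face. 14 pickets, each 67 mm wide, 25 mm thick and 1382 mm tall, are fixed to the +y face of the rails with their bottoms at z = 108 mm, spaced across the span with a 81 mm gap after the −x post and between neighbouring pickets, with 89 mm left before the +x post.


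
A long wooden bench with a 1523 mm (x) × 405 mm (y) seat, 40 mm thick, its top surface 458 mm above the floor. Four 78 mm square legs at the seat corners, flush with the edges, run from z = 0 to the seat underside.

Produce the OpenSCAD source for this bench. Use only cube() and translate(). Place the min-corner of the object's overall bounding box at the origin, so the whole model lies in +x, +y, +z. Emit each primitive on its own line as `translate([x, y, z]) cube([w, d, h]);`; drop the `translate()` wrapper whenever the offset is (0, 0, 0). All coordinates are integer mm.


translate([0, 0, 418]) cube([1523, 405, 40]);
cube([78, 78, 418]);
translate([0, 327, 0]) cube([78, 78, 418]);
translate([1445, 0, 0]) cube([78, 78, 418]);
translate([1445, 327, 0]) cube([78, 78, 418]);


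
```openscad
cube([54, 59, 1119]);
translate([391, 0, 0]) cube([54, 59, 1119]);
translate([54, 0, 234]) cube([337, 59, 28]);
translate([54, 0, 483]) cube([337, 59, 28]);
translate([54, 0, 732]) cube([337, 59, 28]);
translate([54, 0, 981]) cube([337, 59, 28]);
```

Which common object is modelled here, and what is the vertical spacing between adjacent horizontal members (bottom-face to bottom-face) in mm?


A ladder. The rung spacing is 249 mm.

Two tall 54×59 posts with 4 short bars between them — a ladder. Adjacent rungs sit at z = 234 and z = 483, so the spacing is 483 − 234 = 249 mm.


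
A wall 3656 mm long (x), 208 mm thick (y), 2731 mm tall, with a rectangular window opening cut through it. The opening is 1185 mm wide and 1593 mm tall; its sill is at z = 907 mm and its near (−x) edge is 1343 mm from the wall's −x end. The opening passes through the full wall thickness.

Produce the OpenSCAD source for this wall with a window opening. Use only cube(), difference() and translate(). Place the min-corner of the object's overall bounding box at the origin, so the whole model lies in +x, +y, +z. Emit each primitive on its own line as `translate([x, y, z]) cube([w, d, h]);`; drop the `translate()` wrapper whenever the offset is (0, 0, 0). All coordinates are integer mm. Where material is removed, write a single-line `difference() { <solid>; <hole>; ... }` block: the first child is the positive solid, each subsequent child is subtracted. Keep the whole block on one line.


difference() { cube([3656, 208, 2731]); translate([1343, 0, 907]) cube([1185, 208, 1593]); }


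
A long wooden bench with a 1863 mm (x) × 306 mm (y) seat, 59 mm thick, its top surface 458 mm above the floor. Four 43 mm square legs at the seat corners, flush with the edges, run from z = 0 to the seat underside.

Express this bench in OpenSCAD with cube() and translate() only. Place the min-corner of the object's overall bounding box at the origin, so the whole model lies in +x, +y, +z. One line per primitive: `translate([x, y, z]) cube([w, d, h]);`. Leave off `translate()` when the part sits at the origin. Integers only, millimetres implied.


translate([0, 0, 399]) cube([1863, 306, 59]);
cube([43, 43, 399]);
translate([0, 263, 0]) cube([43, 43, 399]);
translate([1820, 0, 0]) cube([43, 43, 399]);
translate([1820, 263, 0]) cube([43, 43, 399]);


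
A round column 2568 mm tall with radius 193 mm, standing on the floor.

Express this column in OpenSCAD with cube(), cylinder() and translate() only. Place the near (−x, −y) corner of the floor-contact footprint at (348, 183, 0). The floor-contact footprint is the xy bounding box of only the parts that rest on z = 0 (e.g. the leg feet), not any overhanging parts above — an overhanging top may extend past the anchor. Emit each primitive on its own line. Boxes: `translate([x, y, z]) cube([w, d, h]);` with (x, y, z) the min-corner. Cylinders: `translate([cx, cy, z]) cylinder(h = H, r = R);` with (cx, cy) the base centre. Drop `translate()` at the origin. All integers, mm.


translate([541, 376, 0]) cylinder(h = 2568, r = 193);


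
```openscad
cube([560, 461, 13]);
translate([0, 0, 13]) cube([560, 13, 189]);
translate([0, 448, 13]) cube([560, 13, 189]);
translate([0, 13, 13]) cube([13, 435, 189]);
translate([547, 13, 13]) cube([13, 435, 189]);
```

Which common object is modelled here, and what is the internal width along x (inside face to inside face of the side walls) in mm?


An open box. The internal width is 534 mm.

A 560×461 base slab with four walls standing on it — an open box. The base is 560 mm wide and the walls are 13 mm thick, so the internal width is 560 − 2 × 13 = 534 mm.


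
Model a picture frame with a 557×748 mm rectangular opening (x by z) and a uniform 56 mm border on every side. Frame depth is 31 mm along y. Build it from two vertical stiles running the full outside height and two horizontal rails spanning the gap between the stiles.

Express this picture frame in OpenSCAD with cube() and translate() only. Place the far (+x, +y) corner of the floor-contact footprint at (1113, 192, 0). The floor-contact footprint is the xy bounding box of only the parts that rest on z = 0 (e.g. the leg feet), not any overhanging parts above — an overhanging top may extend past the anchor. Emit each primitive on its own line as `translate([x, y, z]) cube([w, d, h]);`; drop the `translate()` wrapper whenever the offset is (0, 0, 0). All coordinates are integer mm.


translate([444, 161, 0]) cube([56, 31, 860]);
translate([1057, 161, 0]) cube([56, 31, 860]);
translate([500, 161, 0]) cube([557, 31, 56]);
translate([500, 161, 804]) cube([557, 31, 56]);


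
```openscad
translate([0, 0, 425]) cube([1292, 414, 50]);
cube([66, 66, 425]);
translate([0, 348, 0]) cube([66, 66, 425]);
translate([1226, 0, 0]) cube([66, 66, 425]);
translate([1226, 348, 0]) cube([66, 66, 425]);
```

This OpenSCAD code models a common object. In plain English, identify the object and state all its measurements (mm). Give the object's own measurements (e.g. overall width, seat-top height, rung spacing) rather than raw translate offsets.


A bench: a 1292×414 mm seat slab, 50 mm thick, top at z = 475 mm, on four 66×66 mm square legs flush with the seat corners and standing on z = 0.


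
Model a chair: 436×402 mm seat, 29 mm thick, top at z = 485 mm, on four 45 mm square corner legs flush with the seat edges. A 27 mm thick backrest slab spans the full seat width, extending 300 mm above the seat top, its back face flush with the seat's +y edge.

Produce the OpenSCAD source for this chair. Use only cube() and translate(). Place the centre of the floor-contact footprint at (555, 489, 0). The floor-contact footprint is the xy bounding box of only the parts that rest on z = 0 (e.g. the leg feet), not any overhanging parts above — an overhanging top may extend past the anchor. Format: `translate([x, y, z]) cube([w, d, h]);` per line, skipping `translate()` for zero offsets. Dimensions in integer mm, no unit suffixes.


// leg_h = 485 - 29 = 456
translate([337, 288, 456]) cube([436, 402, 29]);
translate([337, 288, 0]) cube([45, 45, 456]);
translate([728, 288, 0]) cube([45, 45, 456]);
translate([337, 645, 0]) cube([45, 45, 456]);
translate([728, 645, 0]) cube([45, 45, 456]);
translate([337, 663, 485]) cube([436, 27, 300]);


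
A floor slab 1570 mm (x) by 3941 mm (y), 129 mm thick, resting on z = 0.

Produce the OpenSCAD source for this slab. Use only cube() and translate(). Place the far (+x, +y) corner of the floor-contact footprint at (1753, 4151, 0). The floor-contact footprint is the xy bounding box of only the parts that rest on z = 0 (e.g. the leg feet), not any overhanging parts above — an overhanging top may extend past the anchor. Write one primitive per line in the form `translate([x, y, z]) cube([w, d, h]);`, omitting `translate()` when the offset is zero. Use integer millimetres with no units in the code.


translate([183, 210, 0]) cube([1570, 3941, 129]);


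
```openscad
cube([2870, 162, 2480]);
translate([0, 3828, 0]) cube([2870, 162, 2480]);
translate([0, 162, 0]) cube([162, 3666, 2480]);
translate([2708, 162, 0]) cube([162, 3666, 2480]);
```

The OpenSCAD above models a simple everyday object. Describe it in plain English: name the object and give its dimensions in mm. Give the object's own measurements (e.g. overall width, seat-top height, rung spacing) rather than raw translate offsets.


The wall frame of a small rectangular building: four walls, each 2480 mm tall and 162 mm thick, enclosing a footprint 2870 mm (x) by 3990 mm (y) outside-to-outside, with no floor or roof. The front and back walls (the −y and +y sides) span the full width; the two side walls fit between them.


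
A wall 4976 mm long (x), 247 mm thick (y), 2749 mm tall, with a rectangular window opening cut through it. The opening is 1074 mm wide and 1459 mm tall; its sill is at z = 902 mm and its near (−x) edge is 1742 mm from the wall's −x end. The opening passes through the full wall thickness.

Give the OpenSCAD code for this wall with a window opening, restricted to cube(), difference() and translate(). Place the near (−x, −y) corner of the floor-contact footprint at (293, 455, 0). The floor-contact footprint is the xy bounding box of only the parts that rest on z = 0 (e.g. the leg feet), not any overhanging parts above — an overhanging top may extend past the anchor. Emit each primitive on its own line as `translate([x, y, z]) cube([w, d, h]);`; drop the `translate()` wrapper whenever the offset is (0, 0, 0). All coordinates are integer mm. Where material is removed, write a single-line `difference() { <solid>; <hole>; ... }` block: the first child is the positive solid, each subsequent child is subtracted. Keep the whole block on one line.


difference() { translate([293, 455, 0]) cube([4976, 247, 2749]); translate([2035, 455, 902]) cube([1074, 247, 1459]); }


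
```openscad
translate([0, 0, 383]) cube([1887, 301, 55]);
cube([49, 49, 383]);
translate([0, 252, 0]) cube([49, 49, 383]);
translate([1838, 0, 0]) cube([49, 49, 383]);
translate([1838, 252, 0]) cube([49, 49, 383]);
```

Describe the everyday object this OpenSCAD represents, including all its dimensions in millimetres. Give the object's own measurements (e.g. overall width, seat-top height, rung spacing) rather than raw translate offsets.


A long wooden bench with a 1887 mm (x) × 301 mm (y) seat, 55 mm thick, its top surface 438 mm above the floor. Four 49 mm square legs at the seat corners, flush with the edges, run from z = 0 to the seat underside.


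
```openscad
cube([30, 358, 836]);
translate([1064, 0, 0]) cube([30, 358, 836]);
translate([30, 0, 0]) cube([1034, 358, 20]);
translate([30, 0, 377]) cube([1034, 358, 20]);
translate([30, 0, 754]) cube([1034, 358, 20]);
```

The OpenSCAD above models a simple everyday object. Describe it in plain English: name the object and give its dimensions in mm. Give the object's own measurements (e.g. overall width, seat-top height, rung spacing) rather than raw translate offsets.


An open bookshelf. Two side panels, each 30 mm thick, 358 mm deep and 836 mm tall, stand 1094 mm apart (outside-to-outside). Between them sit 3 shelves, each 20 mm thick and 358 mm deep, spanning the full gap between the sides. The bottom shelf rests on the floor (its underside at z = 0) and the clear gap between one shelf's top and the next shelf's underside is 357 mm.


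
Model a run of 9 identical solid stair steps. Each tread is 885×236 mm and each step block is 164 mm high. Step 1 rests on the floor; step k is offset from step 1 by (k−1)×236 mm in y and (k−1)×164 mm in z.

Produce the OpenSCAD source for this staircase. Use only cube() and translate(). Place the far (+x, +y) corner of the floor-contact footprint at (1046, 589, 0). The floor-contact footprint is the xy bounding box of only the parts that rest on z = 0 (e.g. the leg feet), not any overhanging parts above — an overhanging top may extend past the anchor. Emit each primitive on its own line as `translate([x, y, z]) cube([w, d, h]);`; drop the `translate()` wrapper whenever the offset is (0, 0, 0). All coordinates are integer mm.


translate([161, 353, 0]) cube([885, 236, 164]);
translate([161, 589, 164]) cube([885, 236, 164]);
translate([161, 825, 328]) cube([885, 236, 164]);
translate([161, 1061, 492]) cube([885, 236, 164]);
translate([161, 1297, 656]) cube([885, 236, 164]);
translate([161, 1533, 820]) cube([885, 236, 164]);
translate([161, 1769, 984]) cube([885, 236, 164]);
translate([161, 2005, 1148]) cube([885, 236, 164]);
translate([161, 2241, 1312]) cube([885, 236, 164]);


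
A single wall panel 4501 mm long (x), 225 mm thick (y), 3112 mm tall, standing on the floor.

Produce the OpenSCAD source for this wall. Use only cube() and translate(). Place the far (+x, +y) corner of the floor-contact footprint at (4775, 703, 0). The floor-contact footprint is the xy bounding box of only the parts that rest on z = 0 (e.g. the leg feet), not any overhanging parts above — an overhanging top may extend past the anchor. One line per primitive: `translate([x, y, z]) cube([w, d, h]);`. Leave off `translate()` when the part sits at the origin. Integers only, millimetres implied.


translate([274, 478, 0]) cube([4501, 225, 3112]);


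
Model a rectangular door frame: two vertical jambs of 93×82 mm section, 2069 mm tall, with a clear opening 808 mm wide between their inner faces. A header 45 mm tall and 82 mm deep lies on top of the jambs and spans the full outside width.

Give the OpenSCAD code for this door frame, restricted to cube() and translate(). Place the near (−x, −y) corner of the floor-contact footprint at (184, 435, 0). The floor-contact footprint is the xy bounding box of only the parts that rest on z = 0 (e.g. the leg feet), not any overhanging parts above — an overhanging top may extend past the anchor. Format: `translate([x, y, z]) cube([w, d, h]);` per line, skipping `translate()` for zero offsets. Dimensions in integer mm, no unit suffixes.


translate([184, 435, 0]) cube([93, 82, 2069]);
translate([1085, 435, 0]) cube([93, 82, 2069]);
translate([184, 435, 2069]) cube([994, 82, 45]);


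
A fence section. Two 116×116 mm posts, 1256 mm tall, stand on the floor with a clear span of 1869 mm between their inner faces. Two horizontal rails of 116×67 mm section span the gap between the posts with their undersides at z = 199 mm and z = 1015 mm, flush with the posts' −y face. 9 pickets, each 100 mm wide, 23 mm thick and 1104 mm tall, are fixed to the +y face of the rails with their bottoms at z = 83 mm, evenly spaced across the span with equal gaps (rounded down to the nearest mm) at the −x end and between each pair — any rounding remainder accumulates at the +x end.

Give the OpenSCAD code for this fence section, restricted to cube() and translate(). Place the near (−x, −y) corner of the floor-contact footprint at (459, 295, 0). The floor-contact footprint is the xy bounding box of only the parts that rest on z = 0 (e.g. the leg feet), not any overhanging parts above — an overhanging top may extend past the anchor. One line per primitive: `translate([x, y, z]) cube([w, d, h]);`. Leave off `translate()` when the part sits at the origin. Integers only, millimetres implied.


translate([459, 295, 0]) cube([116, 116, 1256]);
translate([2444, 295, 0]) cube([116, 116, 1256]);
translate([575, 295, 199]) cube([1869, 116, 67]);
translate([575, 295, 1015]) cube([1869, 116, 67]);
translate([671, 411, 83]) cube([100, 23, 1104]);
translate([867, 411, 83]) cube([100, 23, 1104]);
translate([1063, 411, 83]) cube([100, 23, 1104]);
translate([1259, 411, 83]) cube([100, 23, 1104]);
translate([1455, 411, 83]) cube([100, 23, 1104]);
translate([1651, 411, 83]) cube([100, 23, 1104]);
translate([1847, 411, 83]) cube([100, 23, 1104]);
translate([2043, 411, 83]) cube([100, 23, 1104]);
translate([2239, 411, 83]) cube([100, 23, 1104]);


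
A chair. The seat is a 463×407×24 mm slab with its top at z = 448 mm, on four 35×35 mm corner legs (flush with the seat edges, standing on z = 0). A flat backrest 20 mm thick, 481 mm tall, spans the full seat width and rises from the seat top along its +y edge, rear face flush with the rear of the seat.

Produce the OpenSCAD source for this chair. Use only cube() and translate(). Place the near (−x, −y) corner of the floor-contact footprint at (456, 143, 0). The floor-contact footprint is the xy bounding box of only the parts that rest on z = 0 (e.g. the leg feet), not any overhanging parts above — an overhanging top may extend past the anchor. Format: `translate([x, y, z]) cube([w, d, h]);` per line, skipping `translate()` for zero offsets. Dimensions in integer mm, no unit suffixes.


translate([456, 143, 424]) cube([463, 407, 24]);
translate([456, 143, 0]) cube([35, 35, 424]);
translate([884, 143, 0]) cube([35, 35, 424]);
translate([456, 515, 0]) cube([35, 35, 424]);
translate([884, 515, 0]) cube([35, 35, 424]);
translate([456, 530, 448]) cube([463, 20, 481]);


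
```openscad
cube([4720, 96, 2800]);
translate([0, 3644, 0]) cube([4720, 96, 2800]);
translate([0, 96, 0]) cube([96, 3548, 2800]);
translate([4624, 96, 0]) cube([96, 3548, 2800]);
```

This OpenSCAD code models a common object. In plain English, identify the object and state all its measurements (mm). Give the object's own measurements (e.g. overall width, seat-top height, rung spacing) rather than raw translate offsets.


The wall frame of a small rectangular building: four walls, each 2800 mm tall and 96 mm thick, enclosing a footprint 4720 mm (x) by 3740 mm (y) outside-to-outside, with no floor or roof. The front and back walls (the −y and +y sides) span the full width; the two side walls fit between them.


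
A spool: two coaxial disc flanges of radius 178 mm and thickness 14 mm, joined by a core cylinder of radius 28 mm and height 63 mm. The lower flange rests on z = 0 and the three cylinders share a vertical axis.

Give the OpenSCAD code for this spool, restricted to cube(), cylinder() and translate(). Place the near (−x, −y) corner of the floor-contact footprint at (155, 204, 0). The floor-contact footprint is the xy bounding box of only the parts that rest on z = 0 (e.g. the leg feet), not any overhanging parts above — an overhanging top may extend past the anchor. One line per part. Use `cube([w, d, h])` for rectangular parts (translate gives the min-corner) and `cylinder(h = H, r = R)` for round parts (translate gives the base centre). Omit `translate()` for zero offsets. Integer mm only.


translate([333, 382, 0]) cylinder(h = 14, r = 178);
translate([333, 382, 14]) cylinder(h = 63, r = 28);
translate([333, 382, 77]) cylinder(h = 14, r = 178);


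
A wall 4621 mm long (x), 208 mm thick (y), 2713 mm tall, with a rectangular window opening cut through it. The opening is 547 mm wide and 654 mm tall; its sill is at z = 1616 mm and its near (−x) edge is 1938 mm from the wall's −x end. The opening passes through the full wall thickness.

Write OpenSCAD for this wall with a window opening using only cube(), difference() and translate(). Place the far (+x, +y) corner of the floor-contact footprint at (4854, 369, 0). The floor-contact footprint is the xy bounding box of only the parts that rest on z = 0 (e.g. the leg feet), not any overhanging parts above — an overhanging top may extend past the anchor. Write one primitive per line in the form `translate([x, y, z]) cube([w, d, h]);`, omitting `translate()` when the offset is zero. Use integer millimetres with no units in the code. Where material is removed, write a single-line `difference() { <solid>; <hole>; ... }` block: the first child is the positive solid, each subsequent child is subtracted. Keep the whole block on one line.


difference() { translate([233, 161, 0]) cube([4621, 208, 2713]); translate([2171, 161, 1616]) cube([547, 208, 654]); }


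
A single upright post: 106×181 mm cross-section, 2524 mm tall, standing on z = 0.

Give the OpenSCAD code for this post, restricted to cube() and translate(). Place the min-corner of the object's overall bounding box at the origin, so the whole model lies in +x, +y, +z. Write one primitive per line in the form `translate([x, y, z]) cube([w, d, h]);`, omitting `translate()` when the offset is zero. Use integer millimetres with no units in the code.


cube([106, 181, 2524]);


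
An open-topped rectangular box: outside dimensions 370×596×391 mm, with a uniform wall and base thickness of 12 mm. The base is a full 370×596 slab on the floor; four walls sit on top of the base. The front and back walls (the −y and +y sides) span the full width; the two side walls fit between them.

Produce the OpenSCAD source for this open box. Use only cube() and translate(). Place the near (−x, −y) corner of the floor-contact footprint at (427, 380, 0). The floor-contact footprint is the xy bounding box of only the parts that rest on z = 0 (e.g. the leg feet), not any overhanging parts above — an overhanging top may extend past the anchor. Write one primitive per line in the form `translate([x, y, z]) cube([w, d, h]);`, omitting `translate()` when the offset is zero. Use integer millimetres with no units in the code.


translate([427, 380, 0]) cube([370, 596, 12]);
translate([427, 380, 12]) cube([370, 12, 379]);
translate([427, 964, 12]) cube([370, 12, 379]);
translate([427, 392, 12]) cube([12, 572, 379]);
translate([785, 392, 12]) cube([12, 572, 379]);


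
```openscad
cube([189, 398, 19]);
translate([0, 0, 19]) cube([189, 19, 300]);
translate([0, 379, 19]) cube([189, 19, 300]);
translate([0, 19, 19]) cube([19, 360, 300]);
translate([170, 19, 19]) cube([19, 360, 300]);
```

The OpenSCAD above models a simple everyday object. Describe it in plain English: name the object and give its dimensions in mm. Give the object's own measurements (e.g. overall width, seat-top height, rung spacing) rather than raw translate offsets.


An open-topped rectangular box: outside dimensions 189×398×319 mm, with a uniform wall and base thickness of 19 mm. The base is a full 189×398 slab on the floor; four walls sit on top of the base. The front and back walls (the −y and +y sides) span the full width; the two side walls fit between them.


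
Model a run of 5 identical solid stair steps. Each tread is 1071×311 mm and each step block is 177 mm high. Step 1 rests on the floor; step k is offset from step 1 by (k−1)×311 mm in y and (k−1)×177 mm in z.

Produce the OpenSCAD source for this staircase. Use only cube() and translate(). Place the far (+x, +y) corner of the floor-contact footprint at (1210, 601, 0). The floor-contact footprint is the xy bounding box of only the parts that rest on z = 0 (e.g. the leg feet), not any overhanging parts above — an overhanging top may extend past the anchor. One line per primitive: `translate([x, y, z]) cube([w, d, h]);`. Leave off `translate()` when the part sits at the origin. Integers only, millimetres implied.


translate([139, 290, 0]) cube([1071, 311, 177]);
translate([139, 601, 177]) cube([1071, 311, 177]);
translate([139, 912, 354]) cube([1071, 311, 177]);
translate([139, 1223, 531]) cube([1071, 311, 177]);
translate([139, 1534, 708]) cube([1071, 311, 177]);


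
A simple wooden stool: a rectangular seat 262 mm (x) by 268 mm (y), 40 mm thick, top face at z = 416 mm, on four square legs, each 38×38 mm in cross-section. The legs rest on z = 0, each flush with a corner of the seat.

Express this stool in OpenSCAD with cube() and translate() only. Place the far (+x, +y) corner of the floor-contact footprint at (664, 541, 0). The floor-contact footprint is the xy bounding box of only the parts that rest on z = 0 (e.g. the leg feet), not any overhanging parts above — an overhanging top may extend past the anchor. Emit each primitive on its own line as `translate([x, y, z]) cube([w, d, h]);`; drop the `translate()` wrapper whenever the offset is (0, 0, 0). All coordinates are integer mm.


translate([402, 273, 376]) cube([262, 268, 40]);
translate([402, 273, 0]) cube([38, 38, 376]);
translate([626, 273, 0]) cube([38, 38, 376]);
translate([402, 503, 0]) cube([38, 38, 376]);
translate([626, 503, 0]) cube([38, 38, 376]);


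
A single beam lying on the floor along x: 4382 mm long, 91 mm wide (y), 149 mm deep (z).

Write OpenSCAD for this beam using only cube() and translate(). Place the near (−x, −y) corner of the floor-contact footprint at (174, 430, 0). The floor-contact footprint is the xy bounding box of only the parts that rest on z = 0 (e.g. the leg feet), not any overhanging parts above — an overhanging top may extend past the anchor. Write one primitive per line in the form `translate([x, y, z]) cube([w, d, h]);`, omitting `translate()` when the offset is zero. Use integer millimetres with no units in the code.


translate([174, 430, 0]) cube([4382, 91, 149]);


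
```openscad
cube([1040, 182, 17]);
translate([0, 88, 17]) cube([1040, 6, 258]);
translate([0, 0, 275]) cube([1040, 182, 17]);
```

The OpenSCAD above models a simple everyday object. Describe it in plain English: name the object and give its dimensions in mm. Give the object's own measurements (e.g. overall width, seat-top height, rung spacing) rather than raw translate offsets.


An I-beam lying along x, 1040 mm long. Overall section height 292 mm. Two flanges 182 mm wide (y) and 17 mm thick, one on the floor and one at the top; a web 6 mm thick runs between them, centred on the flange width.


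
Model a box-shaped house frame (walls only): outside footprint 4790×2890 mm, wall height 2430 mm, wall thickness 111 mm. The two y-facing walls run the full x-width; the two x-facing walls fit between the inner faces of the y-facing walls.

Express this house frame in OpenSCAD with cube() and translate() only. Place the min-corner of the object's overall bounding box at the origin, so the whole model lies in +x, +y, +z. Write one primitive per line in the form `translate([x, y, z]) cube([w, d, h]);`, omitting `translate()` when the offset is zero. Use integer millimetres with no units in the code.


cube([4790, 111, 2430]);
translate([0, 2779, 0]) cube([4790, 111, 2430]);
translate([0, 111, 0]) cube([111, 2668, 2430]);
translate([4679, 111, 0]) cube([111, 2668, 2430]);


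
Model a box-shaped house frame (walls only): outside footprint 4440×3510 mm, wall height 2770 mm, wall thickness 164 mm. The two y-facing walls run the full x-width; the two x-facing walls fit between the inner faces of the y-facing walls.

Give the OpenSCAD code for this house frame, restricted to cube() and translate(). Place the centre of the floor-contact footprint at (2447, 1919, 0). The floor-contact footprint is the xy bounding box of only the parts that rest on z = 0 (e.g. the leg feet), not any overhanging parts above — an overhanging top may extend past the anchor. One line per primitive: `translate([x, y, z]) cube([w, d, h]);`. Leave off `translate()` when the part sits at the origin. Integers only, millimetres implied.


translate([227, 164, 0]) cube([4440, 164, 2770]);
translate([227, 3510, 0]) cube([4440, 164, 2770]);
translate([227, 328, 0]) cube([164, 3182, 2770]);
translate([4503, 328, 0]) cube([164, 3182, 2770]);


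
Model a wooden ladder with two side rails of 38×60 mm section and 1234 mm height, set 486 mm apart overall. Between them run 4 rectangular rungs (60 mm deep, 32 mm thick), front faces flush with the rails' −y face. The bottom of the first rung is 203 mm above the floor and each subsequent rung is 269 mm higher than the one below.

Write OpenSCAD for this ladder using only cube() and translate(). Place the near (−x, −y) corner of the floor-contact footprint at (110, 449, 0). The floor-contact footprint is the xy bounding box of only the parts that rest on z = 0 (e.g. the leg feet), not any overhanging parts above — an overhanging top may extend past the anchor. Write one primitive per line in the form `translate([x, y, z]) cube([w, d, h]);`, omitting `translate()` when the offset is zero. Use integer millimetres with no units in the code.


translate([110, 449, 0]) cube([38, 60, 1234]);
translate([558, 449, 0]) cube([38, 60, 1234]);
translate([148, 449, 203]) cube([410, 60, 32]);
translate([148, 449, 472]) cube([410, 60, 32]);
translate([148, 449, 741]) cube([410, 60, 32]);
translate([148, 449, 1010]) cube([410, 60, 32]);


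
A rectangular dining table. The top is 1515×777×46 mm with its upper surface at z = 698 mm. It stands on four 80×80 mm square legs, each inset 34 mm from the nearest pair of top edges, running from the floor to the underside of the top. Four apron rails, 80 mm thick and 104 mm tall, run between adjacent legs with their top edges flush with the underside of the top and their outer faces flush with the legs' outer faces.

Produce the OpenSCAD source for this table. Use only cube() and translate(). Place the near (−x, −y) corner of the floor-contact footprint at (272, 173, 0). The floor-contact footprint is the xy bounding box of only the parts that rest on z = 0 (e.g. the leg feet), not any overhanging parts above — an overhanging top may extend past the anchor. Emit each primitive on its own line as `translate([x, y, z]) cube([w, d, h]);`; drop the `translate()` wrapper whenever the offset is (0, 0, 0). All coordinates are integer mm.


translate([238, 139, 652]) cube([1515, 777, 46]);
translate([272, 173, 0]) cube([80, 80, 652]);
translate([1639, 173, 0]) cube([80, 80, 652]);
translate([272, 802, 0]) cube([80, 80, 652]);
translate([1639, 802, 0]) cube([80, 80, 652]);
translate([352, 173, 548]) cube([1287, 80, 104]);
translate([352, 802, 548]) cube([1287, 80, 104]);
translate([272, 253, 548]) cube([80, 549, 104]);
translate([1639, 253, 548]) cube([80, 549, 104]);


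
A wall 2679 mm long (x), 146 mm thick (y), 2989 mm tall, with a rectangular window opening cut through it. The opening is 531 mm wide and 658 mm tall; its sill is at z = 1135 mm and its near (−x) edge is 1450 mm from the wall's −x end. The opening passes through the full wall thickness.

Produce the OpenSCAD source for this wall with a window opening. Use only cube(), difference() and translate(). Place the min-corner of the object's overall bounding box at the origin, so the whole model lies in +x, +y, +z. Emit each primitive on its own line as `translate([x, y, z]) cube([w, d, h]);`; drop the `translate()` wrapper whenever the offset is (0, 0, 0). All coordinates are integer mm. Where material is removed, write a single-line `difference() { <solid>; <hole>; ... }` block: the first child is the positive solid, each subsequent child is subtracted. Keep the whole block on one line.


difference() { cube([2679, 146, 2989]); translate([1450, 0, 1135]) cube([531, 146, 658]); }


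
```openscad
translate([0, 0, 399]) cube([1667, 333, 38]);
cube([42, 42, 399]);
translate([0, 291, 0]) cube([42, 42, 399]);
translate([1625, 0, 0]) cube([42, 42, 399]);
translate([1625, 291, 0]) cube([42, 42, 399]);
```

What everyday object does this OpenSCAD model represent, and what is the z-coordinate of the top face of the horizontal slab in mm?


A bench. The seat-top height is 437 mm.

A long slab on four corner posts — a bench. The slab sits at z = 399 with thickness 38, so the top is 399 + 38 = 437 mm.


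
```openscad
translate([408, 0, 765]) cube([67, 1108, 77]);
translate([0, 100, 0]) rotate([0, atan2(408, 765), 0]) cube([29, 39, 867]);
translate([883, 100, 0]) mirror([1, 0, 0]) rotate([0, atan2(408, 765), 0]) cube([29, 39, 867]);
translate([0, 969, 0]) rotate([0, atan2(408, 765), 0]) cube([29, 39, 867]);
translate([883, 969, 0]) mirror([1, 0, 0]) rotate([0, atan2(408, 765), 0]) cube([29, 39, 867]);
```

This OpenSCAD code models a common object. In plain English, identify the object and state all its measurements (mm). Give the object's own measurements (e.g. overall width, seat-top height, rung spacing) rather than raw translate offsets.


A sawhorse. A 67×1108×77 mm beam (x, y, z) sits on two A-frame leg pairs. Each pair is two raked legs of 29×39 mm section (39 mm along y) splaying symmetrically in x. Each leg rises 765 mm vertically over 408 mm of horizontal reach and is 867 mm long along its own axis. Every leg's outer bottom edge rests on the floor and its outer top edge meets a bottom edge of the beam — the left legs (tilting toward +x) meet the beam's −x bottom edge, the right legs (their mirror images, tilting toward −x) meet its +x bottom edge — so the leg tops tuck under the beam, the beam's underside is 765 mm above the floor, and the feet are 883 mm apart outside-to-outside with the beam centred between them. The two leg pairs are set in 100 mm from either end of the beam.
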